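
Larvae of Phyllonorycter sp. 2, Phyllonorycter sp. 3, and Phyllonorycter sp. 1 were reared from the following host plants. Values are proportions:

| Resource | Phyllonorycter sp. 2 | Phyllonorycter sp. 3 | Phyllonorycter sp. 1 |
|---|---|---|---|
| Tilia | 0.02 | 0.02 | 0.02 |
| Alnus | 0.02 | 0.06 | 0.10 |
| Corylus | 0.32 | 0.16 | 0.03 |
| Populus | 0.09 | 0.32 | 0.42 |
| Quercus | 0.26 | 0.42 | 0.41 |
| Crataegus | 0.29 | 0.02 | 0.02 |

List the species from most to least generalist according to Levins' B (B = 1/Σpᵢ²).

Phyllonorycter sp. 2 > Phyllonorycter sp. 3 > Phyllonorycter sp. 1

Σp_2ᵢ² = 0.02² + 0.02² + 0.32² + 0.09² + 0.26² + 0.29² = 0.0004 + 0.0004 + 0.1024 + 0.0081 + 0.0676 + 0.0841 = 0.2630
B_2 = 1 / 0.2630 = 3.8023
Σp_3ᵢ² = 0.02² + 0.06² + 0.16² + 0.32² + 0.42² + 0.02² = 0.0004 + 0.0036 + 0.0256 + 0.1024 + 0.1764 + 0.0004 = 0.3088
B_3 = 1 / 0.3088 = 3.2383
Σp_1ᵢ² = 0.02² + 0.10² + 0.03² + 0.42² + 0.41² + 0.02² = 0.0004 + 0.0100 + 0.0009 + 0.1764 + 0.1681 + 0.0004 = 0.3562
B_1 = 1 / 0.3562 = 2.8074
Ranking by B (broadest → narrowest): Phyllonorycter sp. 2 (3.80) > Phyllonorycter sp. 3 (3.24) > Phyllonorycter sp. 1 (2.81)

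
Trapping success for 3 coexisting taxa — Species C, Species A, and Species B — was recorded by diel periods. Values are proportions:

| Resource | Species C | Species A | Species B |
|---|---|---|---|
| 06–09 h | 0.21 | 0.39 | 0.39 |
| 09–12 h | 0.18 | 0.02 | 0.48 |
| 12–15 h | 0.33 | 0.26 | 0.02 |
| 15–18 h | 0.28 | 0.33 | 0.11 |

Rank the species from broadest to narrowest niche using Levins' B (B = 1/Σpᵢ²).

Σp_Cᵢ² = 0.21² + 0.18² + 0.33² + 0.28² = 0.0441 + 0.0324 + 0.1089 + 0.0784 = 0.2638
B_C = 1 / 0.2638 = 3.7908
Σp_Aᵢ² = 0.39² + 0.02² + 0.26² + 0.33² = 0.1521 + 0.0004 + 0.0676 + 0.1089 = 0.3290
B_A = 1 / 0.3290 = 3.0395
Σp_Bᵢ² = 0.39² + 0.48² + 0.02² + 0.11² = 0.1521 + 0.2304 + 0.0004 + 0.0121 = 0.3950
B_B = 1 / 0.3950 = 2.5316
Ranking by B (broadest → narrowest): Species C (3.79) > Species A (3.04) > Species B (2.53)

Species C > Species A > Species B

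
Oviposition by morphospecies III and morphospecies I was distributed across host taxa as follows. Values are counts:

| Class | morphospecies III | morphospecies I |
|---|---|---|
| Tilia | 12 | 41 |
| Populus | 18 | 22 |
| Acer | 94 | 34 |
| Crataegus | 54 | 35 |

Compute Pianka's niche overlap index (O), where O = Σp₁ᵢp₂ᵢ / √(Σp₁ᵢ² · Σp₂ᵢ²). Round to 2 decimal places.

0.80

Proportions for morphospecies III (n=178): 12/178=0.0674, 18/178=0.1011, 94/178=0.5281, 54/178=0.3034
Proportions for morphospecies I (n=132): 41/132=0.3106, 22/132=0.1667, 34/132=0.2576, 35/132=0.2652
Σ p₁ᵢp₂ᵢ = 0.020934 + 0.016853 + 0.136039 + 0.080462 = 0.254288
Σp_1ᵢ² = 0.0674² + 0.1011² + 0.5281² + 0.3034² = 0.004543 + 0.010221 + 0.278890 + 0.092052 = 0.385706
Σp_2ᵢ² = 0.3106² + 0.1667² + 0.2576² + 0.2652² = 0.096472 + 0.027789 + 0.066358 + 0.070331 = 0.260950
O = 0.254288 / √(0.385706 × 0.260950) = 0.254288 / 0.3172538 = 0.8015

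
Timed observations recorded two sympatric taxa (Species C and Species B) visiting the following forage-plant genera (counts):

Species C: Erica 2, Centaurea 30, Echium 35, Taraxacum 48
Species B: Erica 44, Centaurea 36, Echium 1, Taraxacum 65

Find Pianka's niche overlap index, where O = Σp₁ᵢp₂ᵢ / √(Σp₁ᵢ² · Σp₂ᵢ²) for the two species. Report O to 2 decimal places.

0.75

Proportions for Species C (n=115): 2/115=0.0174, 30/115=0.2609, 35/115=0.3043, 48/115=0.4174
Proportions for Species B (n=146): 44/146=0.3014, 36/146=0.2466, 1/146=0.0068, 65/146=0.4452
Σ p₁ᵢp₂ᵢ = 0.005244 + 0.064338 + 0.002069 + 0.185826 = 0.257477
Σp_1ᵢ² = 0.0174² + 0.2609² + 0.3043² + 0.4174² = 0.000303 + 0.068069 + 0.092598 + 0.174223 = 0.335193
Σp_2ᵢ² = 0.3014² + 0.2466² + 0.0068² + 0.4452² = 0.090842 + 0.060812 + 0.000046 + 0.198203 = 0.349903
O = 0.257477 / √(0.335193 × 0.349903) = 0.257477 / 0.3424690 = 0.7518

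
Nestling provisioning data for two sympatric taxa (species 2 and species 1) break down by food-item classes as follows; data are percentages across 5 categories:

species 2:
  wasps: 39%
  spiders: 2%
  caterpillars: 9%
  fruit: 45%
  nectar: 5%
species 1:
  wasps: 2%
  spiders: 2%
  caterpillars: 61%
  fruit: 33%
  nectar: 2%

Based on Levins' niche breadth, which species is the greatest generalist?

Convert percentages to proportions (divide by 100).
Σp_2ᵢ² = 0.39² + 0.02² + 0.09² + 0.45² + 0.05² = 0.1521 + 0.0004 + 0.0081 + 0.2025 + 0.0025 = 0.3656
B_2 = 1 / 0.3656 = 2.7352
Σp_1ᵢ² = 0.02² + 0.02² + 0.61² + 0.33² + 0.02² = 0.0004 + 0.0004 + 0.3721 + 0.1089 + 0.0004 = 0.4822
B_1 = 1 / 0.4822 = 2.0738
Highest B → broadest niche (most generalist): species 2 (B = 2.74).

species 2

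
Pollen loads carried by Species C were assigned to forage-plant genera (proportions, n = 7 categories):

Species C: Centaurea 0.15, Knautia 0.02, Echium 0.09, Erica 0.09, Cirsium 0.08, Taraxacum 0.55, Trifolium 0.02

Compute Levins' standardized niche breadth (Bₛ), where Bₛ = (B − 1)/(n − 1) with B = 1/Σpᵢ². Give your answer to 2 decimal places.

Σpᵢ² = 0.15² + 0.02² + 0.09² + 0.09² + 0.08² + 0.55² + 0.02² = 0.0225 + 0.0004 + 0.0081 + 0.0081 + 0.0064 + 0.3025 + 0.0004 = 0.3484
B = 1 / 0.3484 = 2.8703
Bₛ = (B − 1)/(n − 1) = (2.8703 − 1)/(7 − 1) = 1.8703/6 = 0.3117

0.31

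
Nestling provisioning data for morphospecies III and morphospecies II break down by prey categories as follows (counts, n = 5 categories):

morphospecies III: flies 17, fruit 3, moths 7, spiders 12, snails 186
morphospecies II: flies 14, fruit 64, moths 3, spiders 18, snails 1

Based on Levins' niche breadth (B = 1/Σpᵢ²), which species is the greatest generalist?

morphospecies II

Proportions for morphospecies III (n=225): 17/225=0.0756, 3/225=0.0133, 7/225=0.0311, 12/225=0.0533, 186/225=0.8267
Proportions for morphospecies II (n=100): 14/100=0.1400, 64/100=0.6400, 3/100=0.0300, 18/100=0.1800, 1/100=0.0100
Σp_IIIᵢ² = 0.0756² + 0.0133² + 0.0311² + 0.0533² + 0.8267² = 0.005715 + 0.000177 + 0.000967 + 0.002841 + 0.683433 = 0.693133
B_III = 1 / 0.693133 = 1.4427
Σp_IIᵢ² = 0.1400² + 0.6400² + 0.0300² + 0.1800² + 0.0100² = 0.019600 + 0.409600 + 0.000900 + 0.032400 + 0.000100 = 0.462600
B_II = 1 / 0.462600 = 2.1617
Highest B → broadest niche (most generalist): morphospecies II (B = 2.16).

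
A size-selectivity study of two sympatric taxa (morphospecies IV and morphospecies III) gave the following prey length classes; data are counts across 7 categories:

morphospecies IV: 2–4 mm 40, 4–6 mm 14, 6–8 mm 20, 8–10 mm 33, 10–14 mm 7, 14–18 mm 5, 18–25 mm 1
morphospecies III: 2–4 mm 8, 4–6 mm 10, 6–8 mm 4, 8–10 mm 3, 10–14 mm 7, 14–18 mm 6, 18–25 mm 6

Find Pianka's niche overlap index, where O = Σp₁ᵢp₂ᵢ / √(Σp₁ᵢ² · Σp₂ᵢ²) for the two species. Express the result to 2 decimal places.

Proportions for morphospecies IV (n=120): 40/120=0.3333, 14/120=0.1167, 20/120=0.1667, 33/120=0.2750, 7/120=0.0583, 5/120=0.0417, 1/120=0.0083
Proportions for morphospecies III (n=44): 8/44=0.1818, 10/44=0.2273, 4/44=0.0909, 3/44=0.0682, 7/44=0.1591, 6/44=0.1364, 6/44=0.1364
Σ p₁ᵢp₂ᵢ = 0.060594 + 0.026526 + 0.015153 + 0.018755 + 0.009276 + 0.005688 + 0.001132 = 0.137124
Σp_1ᵢ² = 0.3333² + 0.1167² + 0.1667² + 0.2750² + 0.0583² + 0.0417² + 0.0083² = 0.111089 + 0.013619 + 0.027789 + 0.075625 + 0.003399 + 0.001739 + 0.000069 = 0.233329
Σp_2ᵢ² = 0.1818² + 0.2273² + 0.0909² + 0.0682² + 0.1591² + 0.1364² + 0.1364² = 0.033051 + 0.051665 + 0.008263 + 0.004651 + 0.025313 + 0.018605 + 0.018605 = 0.160153
O = 0.137124 / √(0.233329 × 0.160153) = 0.137124 / 0.1933089 = 0.7094

0.71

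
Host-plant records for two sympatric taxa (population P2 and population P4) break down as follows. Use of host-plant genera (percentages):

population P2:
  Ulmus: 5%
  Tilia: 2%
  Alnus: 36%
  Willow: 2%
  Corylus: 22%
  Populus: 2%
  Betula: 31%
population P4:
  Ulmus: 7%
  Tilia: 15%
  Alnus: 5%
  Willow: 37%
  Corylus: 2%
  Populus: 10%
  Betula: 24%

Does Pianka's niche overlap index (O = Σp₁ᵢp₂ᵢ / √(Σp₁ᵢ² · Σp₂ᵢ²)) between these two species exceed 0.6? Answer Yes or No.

No

Convert percentages to proportions (divide by 100).
Σ p₁ᵢp₂ᵢ = 0.0035 + 0.0030 + 0.0180 + 0.0074 + 0.0044 + 0.0020 + 0.0744 = 0.1127
Σp_1ᵢ² = 0.05² + 0.02² + 0.36² + 0.02² + 0.22² + 0.02² + 0.31² = 0.0025 + 0.0004 + 0.1296 + 0.0004 + 0.0484 + 0.0004 + 0.0961 = 0.2778
Σp_2ᵢ² = 0.07² + 0.15² + 0.05² + 0.37² + 0.02² + 0.10² + 0.24² = 0.0049 + 0.0225 + 0.0025 + 0.1369 + 0.0004 + 0.0100 + 0.0576 = 0.2348
O = 0.1127 / √(0.2778 × 0.2348) = 0.1127 / 0.25540 = 0.4413
O = 0.4413 < 0.6 → No.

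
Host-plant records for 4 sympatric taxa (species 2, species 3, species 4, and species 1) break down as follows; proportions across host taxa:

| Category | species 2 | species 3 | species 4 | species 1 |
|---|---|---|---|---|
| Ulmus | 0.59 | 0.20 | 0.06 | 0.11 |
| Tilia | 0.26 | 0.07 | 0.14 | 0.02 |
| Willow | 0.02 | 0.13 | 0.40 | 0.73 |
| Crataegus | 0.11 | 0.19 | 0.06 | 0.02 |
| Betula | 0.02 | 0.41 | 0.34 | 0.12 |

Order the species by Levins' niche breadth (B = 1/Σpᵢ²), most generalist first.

species 3 > species 4 > species 2 > species 1

Σp_2ᵢ² = 0.59² + 0.26² + 0.02² + 0.11² + 0.02² = 0.3481 + 0.0676 + 0.0004 + 0.0121 + 0.0004 = 0.4286
B_2 = 1 / 0.4286 = 2.3332
Σp_3ᵢ² = 0.20² + 0.07² + 0.13² + 0.19² + 0.41² = 0.0400 + 0.0049 + 0.0169 + 0.0361 + 0.1681 = 0.2660
B_3 = 1 / 0.2660 = 3.7594
Σp_4ᵢ² = 0.06² + 0.14² + 0.40² + 0.06² + 0.34² = 0.0036 + 0.0196 + 0.1600 + 0.0036 + 0.1156 = 0.3024
B_4 = 1 / 0.3024 = 3.3069
Σp_1ᵢ² = 0.11² + 0.02² + 0.73² + 0.02² + 0.12² = 0.0121 + 0.0004 + 0.5329 + 0.0004 + 0.0144 = 0.5602
B_1 = 1 / 0.5602 = 1.7851
Ranking by B (broadest → narrowest): species 3 (3.76) > species 4 (3.31) > species 2 (2.33) > species 1 (1.79)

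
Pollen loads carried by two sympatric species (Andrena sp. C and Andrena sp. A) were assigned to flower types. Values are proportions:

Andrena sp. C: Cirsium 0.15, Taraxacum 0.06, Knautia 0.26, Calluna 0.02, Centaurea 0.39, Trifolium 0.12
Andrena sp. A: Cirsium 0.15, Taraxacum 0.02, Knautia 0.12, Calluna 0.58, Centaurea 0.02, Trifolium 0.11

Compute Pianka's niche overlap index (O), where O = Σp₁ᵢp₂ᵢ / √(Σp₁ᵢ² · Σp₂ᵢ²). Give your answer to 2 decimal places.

0.28

Σ p₁ᵢp₂ᵢ = 0.0225 + 0.0012 + 0.0312 + 0.0116 + 0.0078 + 0.0132 = 0.0875
Σp_1ᵢ² = 0.15² + 0.06² + 0.26² + 0.02² + 0.39² + 0.12² = 0.0225 + 0.0036 + 0.0676 + 0.0004 + 0.1521 + 0.0144 = 0.2606
Σp_2ᵢ² = 0.15² + 0.02² + 0.12² + 0.58² + 0.02² + 0.11² = 0.0225 + 0.0004 + 0.0144 + 0.3364 + 0.0004 + 0.0121 = 0.3862
O = 0.0875 / √(0.2606 × 0.3862) = 0.0875 / 0.31724 = 0.2758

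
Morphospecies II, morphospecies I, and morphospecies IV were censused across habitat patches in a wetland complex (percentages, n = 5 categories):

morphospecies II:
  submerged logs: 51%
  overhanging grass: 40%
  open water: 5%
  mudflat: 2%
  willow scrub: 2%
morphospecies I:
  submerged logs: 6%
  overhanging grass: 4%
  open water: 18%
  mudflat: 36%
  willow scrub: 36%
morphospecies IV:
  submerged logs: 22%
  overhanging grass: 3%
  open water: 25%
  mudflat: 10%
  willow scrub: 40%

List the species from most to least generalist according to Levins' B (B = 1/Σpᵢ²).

Convert percentages to proportions (divide by 100).
Σp_IIᵢ² = 0.51² + 0.40² + 0.05² + 0.02² + 0.02² = 0.2601 + 0.1600 + 0.0025 + 0.0004 + 0.0004 = 0.4234
B_II = 1 / 0.4234 = 2.3618
Σp_Iᵢ² = 0.06² + 0.04² + 0.18² + 0.36² + 0.36² = 0.0036 + 0.0016 + 0.0324 + 0.1296 + 0.1296 = 0.2968
B_I = 1 / 0.2968 = 3.3693
Σp_IVᵢ² = 0.22² + 0.03² + 0.25² + 0.10² + 0.40² = 0.0484 + 0.0009 + 0.0625 + 0.0100 + 0.1600 = 0.2818
B_IV = 1 / 0.2818 = 3.5486
Ranking by B (broadest → narrowest): morphospecies IV (3.55) > morphospecies I (3.37) > morphospecies II (2.36)

morphospecies IV > morphospecies I > morphospecies II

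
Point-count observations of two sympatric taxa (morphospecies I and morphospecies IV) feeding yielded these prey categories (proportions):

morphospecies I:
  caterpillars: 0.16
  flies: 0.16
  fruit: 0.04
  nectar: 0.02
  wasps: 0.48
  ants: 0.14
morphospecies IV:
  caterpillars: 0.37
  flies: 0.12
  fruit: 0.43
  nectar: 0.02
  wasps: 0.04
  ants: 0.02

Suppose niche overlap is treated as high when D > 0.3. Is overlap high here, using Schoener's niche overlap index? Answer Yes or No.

Σ|p₁ᵢ − p₂ᵢ| = 0.21 + 0.04 + 0.39 + 0.00 + 0.44 + 0.12 = 1.20
D = 1 − ½ × 1.20 = 1 − 0.600 = 0.4000
D = 0.4000 > 0.3 → Yes.

Yes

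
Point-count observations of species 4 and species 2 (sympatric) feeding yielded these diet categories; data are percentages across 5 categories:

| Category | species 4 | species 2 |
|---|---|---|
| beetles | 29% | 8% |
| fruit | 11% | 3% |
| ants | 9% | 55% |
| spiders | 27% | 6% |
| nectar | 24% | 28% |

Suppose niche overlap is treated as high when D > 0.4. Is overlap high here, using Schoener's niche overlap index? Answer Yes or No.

Yes

Convert percentages to proportions (divide by 100).
Σ|p₁ᵢ − p₂ᵢ| = 0.21 + 0.08 + 0.46 + 0.21 + 0.04 = 1.00
D = 1 − ½ × 1.00 = 1 − 0.500 = 0.5000
D = 0.5000 > 0.4 → Yes.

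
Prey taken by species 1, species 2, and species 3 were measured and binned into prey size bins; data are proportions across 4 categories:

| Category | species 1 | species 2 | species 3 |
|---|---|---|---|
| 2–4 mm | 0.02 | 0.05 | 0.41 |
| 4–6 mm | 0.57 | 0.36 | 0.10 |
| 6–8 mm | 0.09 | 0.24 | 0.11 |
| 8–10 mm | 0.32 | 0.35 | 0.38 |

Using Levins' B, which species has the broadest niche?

species 2

Σp_1ᵢ² = 0.02² + 0.57² + 0.09² + 0.32² = 0.0004 + 0.3249 + 0.0081 + 0.1024 = 0.4358
B_1 = 1 / 0.4358 = 2.2946
Σp_2ᵢ² = 0.05² + 0.36² + 0.24² + 0.35² = 0.0025 + 0.1296 + 0.0576 + 0.1225 = 0.3122
B_2 = 1 / 0.3122 = 3.2031
Σp_3ᵢ² = 0.41² + 0.10² + 0.11² + 0.38² = 0.1681 + 0.0100 + 0.0121 + 0.1444 = 0.3346
B_3 = 1 / 0.3346 = 2.9886
Highest B → broadest niche (most generalist): species 2 (B = 3.20).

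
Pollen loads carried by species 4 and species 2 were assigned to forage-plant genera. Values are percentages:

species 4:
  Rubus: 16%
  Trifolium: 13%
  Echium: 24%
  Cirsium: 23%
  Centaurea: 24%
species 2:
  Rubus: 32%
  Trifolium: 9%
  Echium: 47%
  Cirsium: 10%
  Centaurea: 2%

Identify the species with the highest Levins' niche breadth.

Convert percentages to proportions (divide by 100).
Σp_4ᵢ² = 0.16² + 0.13² + 0.24² + 0.23² + 0.24² = 0.0256 + 0.0169 + 0.0576 + 0.0529 + 0.0576 = 0.2106
B_4 = 1 / 0.2106 = 4.7483
Σp_2ᵢ² = 0.32² + 0.09² + 0.47² + 0.10² + 0.02² = 0.1024 + 0.0081 + 0.2209 + 0.0100 + 0.0004 = 0.3418
B_2 = 1 / 0.3418 = 2.9257
Highest B → broadest niche (most generalist): species 4 (B = 4.75).

species 4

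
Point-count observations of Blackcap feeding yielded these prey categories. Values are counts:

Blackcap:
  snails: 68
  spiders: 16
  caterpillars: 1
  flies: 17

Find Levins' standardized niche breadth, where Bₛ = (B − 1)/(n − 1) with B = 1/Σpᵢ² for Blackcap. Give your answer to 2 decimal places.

Proportions for Blackcap (n=102): 68/102=0.6667, 16/102=0.1569, 1/102=0.0098, 17/102=0.1667
Σpᵢ² = 0.6667² + 0.1569² + 0.0098² + 0.1667² = 0.444489 + 0.024618 + 0.000096 + 0.027789 = 0.496992
B = 1 / 0.496992 = 2.0121
Bₛ = (B − 1)/(n − 1) = (2.0121 − 1)/(4 − 1) = 1.0121/3 = 0.3374

0.34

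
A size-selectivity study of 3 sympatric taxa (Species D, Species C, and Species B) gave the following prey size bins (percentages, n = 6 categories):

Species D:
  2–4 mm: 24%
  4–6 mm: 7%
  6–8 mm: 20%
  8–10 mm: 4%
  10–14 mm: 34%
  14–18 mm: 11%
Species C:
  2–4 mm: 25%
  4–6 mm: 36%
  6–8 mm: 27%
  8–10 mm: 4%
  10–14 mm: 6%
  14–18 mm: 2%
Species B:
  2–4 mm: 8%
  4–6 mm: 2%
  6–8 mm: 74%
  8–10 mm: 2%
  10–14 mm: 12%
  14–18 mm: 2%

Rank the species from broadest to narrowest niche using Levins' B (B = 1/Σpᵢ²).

Convert percentages to proportions (divide by 100).
Σp_Dᵢ² = 0.24² + 0.07² + 0.20² + 0.04² + 0.34² + 0.11² = 0.0576 + 0.0049 + 0.0400 + 0.0016 + 0.1156 + 0.0121 = 0.2318
B_D = 1 / 0.2318 = 4.3141
Σp_Cᵢ² = 0.25² + 0.36² + 0.27² + 0.04² + 0.06² + 0.02² = 0.0625 + 0.1296 + 0.0729 + 0.0016 + 0.0036 + 0.0004 = 0.2706
B_C = 1 / 0.2706 = 3.6955
Σp_Bᵢ² = 0.08² + 0.02² + 0.74² + 0.02² + 0.12² + 0.02² = 0.0064 + 0.0004 + 0.5476 + 0.0004 + 0.0144 + 0.0004 = 0.5696
B_B = 1 / 0.5696 = 1.7556
Ranking by B (broadest → narrowest): Species D (4.31) > Species C (3.70) > Species B (1.76)

Species D > Species C > Species B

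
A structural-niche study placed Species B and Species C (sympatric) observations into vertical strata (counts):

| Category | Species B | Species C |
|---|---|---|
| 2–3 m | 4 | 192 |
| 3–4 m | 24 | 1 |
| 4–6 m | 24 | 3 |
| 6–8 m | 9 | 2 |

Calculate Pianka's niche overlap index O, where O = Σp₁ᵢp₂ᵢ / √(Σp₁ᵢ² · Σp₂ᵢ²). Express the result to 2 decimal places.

0.13

Proportions for Species B (n=61): 4/61=0.0656, 24/61=0.3934, 24/61=0.3934, 9/61=0.1475
Proportions for Species C (n=198): 192/198=0.9697, 1/198=0.0051, 3/198=0.0152, 2/198=0.0101
Σ p₁ᵢp₂ᵢ = 0.063612 + 0.002006 + 0.005980 + 0.001490 = 0.073088
Σp_1ᵢ² = 0.0656² + 0.3934² + 0.3934² + 0.1475² = 0.004303 + 0.154764 + 0.154764 + 0.021756 = 0.335587
Σp_2ᵢ² = 0.9697² + 0.0051² + 0.0152² + 0.0101² = 0.940318 + 0.000026 + 0.000231 + 0.000102 = 0.940677
O = 0.073088 / √(0.335587 × 0.940677) = 0.073088 / 0.5618532 = 0.1301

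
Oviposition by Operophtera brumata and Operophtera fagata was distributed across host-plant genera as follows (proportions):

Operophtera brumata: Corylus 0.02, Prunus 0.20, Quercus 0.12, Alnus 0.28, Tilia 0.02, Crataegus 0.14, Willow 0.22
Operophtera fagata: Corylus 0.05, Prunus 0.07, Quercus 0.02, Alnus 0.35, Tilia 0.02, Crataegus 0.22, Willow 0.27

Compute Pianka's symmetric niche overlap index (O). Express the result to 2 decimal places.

0.91

Σ p₁ᵢp₂ᵢ = 0.0010 + 0.0140 + 0.0024 + 0.0980 + 0.0004 + 0.0308 + 0.0594 = 0.2060
Σp_1ᵢ² = 0.02² + 0.20² + 0.12² + 0.28² + 0.02² + 0.14² + 0.22² = 0.0004 + 0.0400 + 0.0144 + 0.0784 + 0.0004 + 0.0196 + 0.0484 = 0.2016
Σp_2ᵢ² = 0.05² + 0.07² + 0.02² + 0.35² + 0.02² + 0.22² + 0.27² = 0.0025 + 0.0049 + 0.0004 + 0.1225 + 0.0004 + 0.0484 + 0.0729 = 0.2520
O = 0.2060 / √(0.2016 × 0.2520) = 0.2060 / 0.22540 = 0.9139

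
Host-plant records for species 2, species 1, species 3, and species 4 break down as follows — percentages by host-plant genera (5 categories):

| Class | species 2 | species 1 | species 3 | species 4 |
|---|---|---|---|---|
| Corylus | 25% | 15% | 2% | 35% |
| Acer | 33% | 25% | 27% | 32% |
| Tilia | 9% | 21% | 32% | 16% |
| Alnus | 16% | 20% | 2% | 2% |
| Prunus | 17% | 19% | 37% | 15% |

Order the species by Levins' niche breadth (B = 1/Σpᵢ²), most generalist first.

Convert percentages to proportions (divide by 100).
Σp_2ᵢ² = 0.25² + 0.33² + 0.09² + 0.16² + 0.17² = 0.0625 + 0.1089 + 0.0081 + 0.0256 + 0.0289 = 0.2340
B_2 = 1 / 0.2340 = 4.2735
Σp_1ᵢ² = 0.15² + 0.25² + 0.21² + 0.20² + 0.19² = 0.0225 + 0.0625 + 0.0441 + 0.0400 + 0.0361 = 0.2052
B_1 = 1 / 0.2052 = 4.8733
Σp_3ᵢ² = 0.02² + 0.27² + 0.32² + 0.02² + 0.37² = 0.0004 + 0.0729 + 0.1024 + 0.0004 + 0.1369 = 0.3130
B_3 = 1 / 0.3130 = 3.1949
Σp_4ᵢ² = 0.35² + 0.32² + 0.16² + 0.02² + 0.15² = 0.1225 + 0.1024 + 0.0256 + 0.0004 + 0.0225 = 0.2734
B_4 = 1 / 0.2734 = 3.6576
Ranking by B (broadest → narrowest): species 1 (4.87) > species 2 (4.27) > species 4 (3.66) > species 3 (3.19)

species 1 > species 2 > species 4 > species 3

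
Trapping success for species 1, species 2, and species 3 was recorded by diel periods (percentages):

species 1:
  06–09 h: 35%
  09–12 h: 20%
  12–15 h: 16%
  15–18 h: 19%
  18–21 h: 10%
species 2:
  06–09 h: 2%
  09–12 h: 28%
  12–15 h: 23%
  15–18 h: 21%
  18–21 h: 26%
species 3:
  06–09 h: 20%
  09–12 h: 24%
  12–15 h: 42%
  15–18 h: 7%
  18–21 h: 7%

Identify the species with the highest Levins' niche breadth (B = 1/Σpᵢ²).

Convert percentages to proportions (divide by 100).
Σp_1ᵢ² = 0.35² + 0.20² + 0.16² + 0.19² + 0.10² = 0.1225 + 0.0400 + 0.0256 + 0.0361 + 0.0100 = 0.2342
B_1 = 1 / 0.2342 = 4.2699
Σp_2ᵢ² = 0.02² + 0.28² + 0.23² + 0.21² + 0.26² = 0.0004 + 0.0784 + 0.0529 + 0.0441 + 0.0676 = 0.2434
B_2 = 1 / 0.2434 = 4.1085
Σp_3ᵢ² = 0.20² + 0.24² + 0.42² + 0.07² + 0.07² = 0.0400 + 0.0576 + 0.1764 + 0.0049 + 0.0049 = 0.2838
B_3 = 1 / 0.2838 = 3.5236
Highest B → broadest niche (most generalist): species 1 (B = 4.27).

species 1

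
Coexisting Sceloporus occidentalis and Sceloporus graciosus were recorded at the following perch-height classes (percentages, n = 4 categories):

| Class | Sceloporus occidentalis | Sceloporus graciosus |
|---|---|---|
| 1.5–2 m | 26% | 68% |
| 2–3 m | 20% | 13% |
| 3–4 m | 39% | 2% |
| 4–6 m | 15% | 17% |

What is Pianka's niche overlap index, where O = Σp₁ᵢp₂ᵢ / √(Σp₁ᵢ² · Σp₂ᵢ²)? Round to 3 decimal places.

Convert percentages to proportions (divide by 100).
Σ p₁ᵢp₂ᵢ = 0.1768 + 0.0260 + 0.0078 + 0.0255 = 0.2361
Σp_1ᵢ² = 0.26² + 0.20² + 0.39² + 0.15² = 0.0676 + 0.0400 + 0.1521 + 0.0225 = 0.2822
Σp_2ᵢ² = 0.68² + 0.13² + 0.02² + 0.17² = 0.4624 + 0.0169 + 0.0004 + 0.0289 = 0.5086
O = 0.2361 / √(0.2822 × 0.5086) = 0.2361 / 0.378849 = 0.62320

0.623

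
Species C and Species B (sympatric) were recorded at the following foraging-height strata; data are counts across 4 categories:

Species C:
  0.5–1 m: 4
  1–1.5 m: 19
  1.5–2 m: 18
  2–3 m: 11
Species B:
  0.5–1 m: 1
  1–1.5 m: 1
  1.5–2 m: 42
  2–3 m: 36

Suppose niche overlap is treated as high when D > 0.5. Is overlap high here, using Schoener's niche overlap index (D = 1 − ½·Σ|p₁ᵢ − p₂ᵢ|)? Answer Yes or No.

Proportions for Species C (n=52): 4/52=0.0769, 19/52=0.3654, 18/52=0.3462, 11/52=0.2115
Proportions for Species B (n=80): 1/80=0.0125, 1/80=0.0125, 42/80=0.5250, 36/80=0.4500
Σ|p₁ᵢ − p₂ᵢ| = 0.0644 + 0.3529 + 0.1788 + 0.2385 = 0.8346
D = 1 − ½ × 0.8346 = 1 − 0.41730 = 0.58270
D = 0.58270 > 0.5 → Yes.

Yes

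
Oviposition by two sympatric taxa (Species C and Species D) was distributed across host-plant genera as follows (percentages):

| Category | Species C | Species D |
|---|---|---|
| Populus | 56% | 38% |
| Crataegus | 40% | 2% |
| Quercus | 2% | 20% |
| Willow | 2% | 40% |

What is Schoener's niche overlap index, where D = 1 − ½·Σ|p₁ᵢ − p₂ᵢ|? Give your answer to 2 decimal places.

Convert percentages to proportions (divide by 100).
Σ|p₁ᵢ − p₂ᵢ| = 0.18 + 0.38 + 0.18 + 0.38 = 1.12
D = 1 − ½ × 1.12 = 1 − 0.560 = 0.4400

0.44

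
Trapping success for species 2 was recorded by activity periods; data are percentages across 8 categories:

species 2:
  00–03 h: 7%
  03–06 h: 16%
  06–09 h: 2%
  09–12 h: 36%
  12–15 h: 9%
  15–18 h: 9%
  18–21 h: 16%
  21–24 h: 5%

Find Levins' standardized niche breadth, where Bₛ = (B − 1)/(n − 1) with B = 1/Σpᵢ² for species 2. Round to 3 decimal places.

0.555

Convert percentages to proportions (divide by 100).
Σpᵢ² = 0.07² + 0.16² + 0.02² + 0.36² + 0.09² + 0.09² + 0.16² + 0.05² = 0.0049 + 0.0256 + 0.0004 + 0.1296 + 0.0081 + 0.0081 + 0.0256 + 0.0025 = 0.2048
B = 1 / 0.2048 = 4.88281
Bₛ = (B − 1)/(n − 1) = (4.88281 − 1)/(8 − 1) = 3.88281/7 = 0.55469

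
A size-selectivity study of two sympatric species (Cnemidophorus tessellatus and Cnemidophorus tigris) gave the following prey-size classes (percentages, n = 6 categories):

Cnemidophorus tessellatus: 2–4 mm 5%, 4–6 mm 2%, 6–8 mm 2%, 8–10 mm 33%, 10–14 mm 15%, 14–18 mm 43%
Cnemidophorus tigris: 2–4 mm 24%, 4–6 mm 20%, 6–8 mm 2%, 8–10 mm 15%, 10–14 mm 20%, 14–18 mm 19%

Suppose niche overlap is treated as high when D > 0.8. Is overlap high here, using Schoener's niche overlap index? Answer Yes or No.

Convert percentages to proportions (divide by 100).
Σ|p₁ᵢ − p₂ᵢ| = 0.19 + 0.18 + 0.00 + 0.18 + 0.05 + 0.24 = 0.84
D = 1 − ½ × 0.84 = 1 − 0.420 = 0.5800
D = 0.5800 < 0.8 → No.

No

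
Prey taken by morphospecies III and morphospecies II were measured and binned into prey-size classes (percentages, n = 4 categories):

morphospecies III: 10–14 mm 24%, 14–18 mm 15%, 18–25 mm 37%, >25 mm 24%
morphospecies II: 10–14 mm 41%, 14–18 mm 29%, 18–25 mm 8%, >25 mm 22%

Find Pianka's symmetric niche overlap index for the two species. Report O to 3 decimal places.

0.773

Convert percentages to proportions (divide by 100).
Σ p₁ᵢp₂ᵢ = 0.0984 + 0.0435 + 0.0296 + 0.0528 = 0.2243
Σp_1ᵢ² = 0.24² + 0.15² + 0.37² + 0.24² = 0.0576 + 0.0225 + 0.1369 + 0.0576 = 0.2746
Σp_2ᵢ² = 0.41² + 0.29² + 0.08² + 0.22² = 0.1681 + 0.0841 + 0.0064 + 0.0484 = 0.3070
O = 0.2243 / √(0.2746 × 0.3070) = 0.2243 / 0.290348 = 0.77252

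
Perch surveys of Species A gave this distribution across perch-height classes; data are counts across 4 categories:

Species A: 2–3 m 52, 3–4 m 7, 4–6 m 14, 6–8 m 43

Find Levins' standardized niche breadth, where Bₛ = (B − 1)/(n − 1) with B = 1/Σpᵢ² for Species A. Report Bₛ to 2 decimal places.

Proportions for Species A (n=116): 52/116=0.4483, 7/116=0.0603, 14/116=0.1207, 43/116=0.3707
Σpᵢ² = 0.4483² + 0.0603² + 0.1207² + 0.3707² = 0.200973 + 0.003636 + 0.014568 + 0.137418 = 0.356595
B = 1 / 0.356595 = 2.8043
Bₛ = (B − 1)/(n − 1) = (2.8043 − 1)/(4 − 1) = 1.8043/3 = 0.6014

0.60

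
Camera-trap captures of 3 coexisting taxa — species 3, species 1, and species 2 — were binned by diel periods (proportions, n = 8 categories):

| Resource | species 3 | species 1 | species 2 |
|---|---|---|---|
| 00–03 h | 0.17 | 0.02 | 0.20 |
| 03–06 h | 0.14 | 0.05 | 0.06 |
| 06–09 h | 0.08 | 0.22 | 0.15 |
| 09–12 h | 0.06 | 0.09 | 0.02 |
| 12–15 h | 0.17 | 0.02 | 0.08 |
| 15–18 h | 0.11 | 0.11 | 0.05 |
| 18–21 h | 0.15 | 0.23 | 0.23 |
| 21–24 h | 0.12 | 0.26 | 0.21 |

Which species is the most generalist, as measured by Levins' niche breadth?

Σp_3ᵢ² = 0.17² + 0.14² + 0.08² + 0.06² + 0.17² + 0.11² + 0.15² + 0.12² = 0.0289 + 0.0196 + 0.0064 + 0.0036 + 0.0289 + 0.0121 + 0.0225 + 0.0144 = 0.1364
B_3 = 1 / 0.1364 = 7.3314
Σp_1ᵢ² = 0.02² + 0.05² + 0.22² + 0.09² + 0.02² + 0.11² + 0.23² + 0.26² = 0.0004 + 0.0025 + 0.0484 + 0.0081 + 0.0004 + 0.0121 + 0.0529 + 0.0676 = 0.1924
B_1 = 1 / 0.1924 = 5.1975
Σp_2ᵢ² = 0.20² + 0.06² + 0.15² + 0.02² + 0.08² + 0.05² + 0.23² + 0.21² = 0.0400 + 0.0036 + 0.0225 + 0.0004 + 0.0064 + 0.0025 + 0.0529 + 0.0441 = 0.1724
B_2 = 1 / 0.1724 = 5.8005
Highest B → broadest niche (most generalist): species 3 (B = 7.33).

species 3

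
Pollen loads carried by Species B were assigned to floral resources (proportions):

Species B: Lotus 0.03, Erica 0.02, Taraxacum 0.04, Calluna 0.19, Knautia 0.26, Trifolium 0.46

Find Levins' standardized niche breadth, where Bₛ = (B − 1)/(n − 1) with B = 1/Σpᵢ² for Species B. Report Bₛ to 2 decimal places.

Σpᵢ² = 0.03² + 0.02² + 0.04² + 0.19² + 0.26² + 0.46² = 0.0009 + 0.0004 + 0.0016 + 0.0361 + 0.0676 + 0.2116 = 0.3182
B = 1 / 0.3182 = 3.1427
Bₛ = (B − 1)/(n − 1) = (3.1427 − 1)/(6 − 1) = 2.1427/5 = 0.4285

0.43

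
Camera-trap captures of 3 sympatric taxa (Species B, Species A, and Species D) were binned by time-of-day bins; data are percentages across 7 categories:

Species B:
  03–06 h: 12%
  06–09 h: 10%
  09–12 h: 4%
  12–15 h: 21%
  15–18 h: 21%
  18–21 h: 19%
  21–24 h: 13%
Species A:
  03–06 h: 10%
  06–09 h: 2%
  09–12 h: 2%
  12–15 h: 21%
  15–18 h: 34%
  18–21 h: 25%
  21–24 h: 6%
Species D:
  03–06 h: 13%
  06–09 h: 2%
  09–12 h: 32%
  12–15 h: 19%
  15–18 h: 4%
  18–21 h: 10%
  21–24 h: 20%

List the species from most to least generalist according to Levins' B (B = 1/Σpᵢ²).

Species B > Species D > Species A

Convert percentages to proportions (divide by 100).
Σp_Bᵢ² = 0.12² + 0.10² + 0.04² + 0.21² + 0.21² + 0.19² + 0.13² = 0.0144 + 0.0100 + 0.0016 + 0.0441 + 0.0441 + 0.0361 + 0.0169 = 0.1672
B_B = 1 / 0.1672 = 5.9809
Σp_Aᵢ² = 0.10² + 0.02² + 0.02² + 0.21² + 0.34² + 0.25² + 0.06² = 0.0100 + 0.0004 + 0.0004 + 0.0441 + 0.1156 + 0.0625 + 0.0036 = 0.2366
B_A = 1 / 0.2366 = 4.2265
Σp_Dᵢ² = 0.13² + 0.02² + 0.32² + 0.19² + 0.04² + 0.10² + 0.20² = 0.0169 + 0.0004 + 0.1024 + 0.0361 + 0.0016 + 0.0100 + 0.0400 = 0.2074
B_D = 1 / 0.2074 = 4.8216
Ranking by B (broadest → narrowest): Species B (5.98) > Species D (4.82) > Species A (4.23)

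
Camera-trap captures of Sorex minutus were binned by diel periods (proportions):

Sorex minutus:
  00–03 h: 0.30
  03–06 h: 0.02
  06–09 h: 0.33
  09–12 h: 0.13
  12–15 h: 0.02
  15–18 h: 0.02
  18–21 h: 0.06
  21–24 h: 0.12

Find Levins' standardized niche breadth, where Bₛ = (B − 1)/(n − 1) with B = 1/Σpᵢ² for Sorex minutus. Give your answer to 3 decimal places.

Σpᵢ² = 0.30² + 0.02² + 0.33² + 0.13² + 0.02² + 0.02² + 0.06² + 0.12² = 0.0900 + 0.0004 + 0.1089 + 0.0169 + 0.0004 + 0.0004 + 0.0036 + 0.0144 = 0.2350
B = 1 / 0.2350 = 4.25532
Bₛ = (B − 1)/(n − 1) = (4.25532 − 1)/(8 − 1) = 3.25532/7 = 0.46505

0.465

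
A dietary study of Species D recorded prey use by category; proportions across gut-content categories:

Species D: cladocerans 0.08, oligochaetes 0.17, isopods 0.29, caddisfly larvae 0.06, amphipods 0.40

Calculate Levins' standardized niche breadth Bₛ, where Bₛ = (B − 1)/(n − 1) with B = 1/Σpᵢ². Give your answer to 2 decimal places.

Σpᵢ² = 0.08² + 0.17² + 0.29² + 0.06² + 0.40² = 0.0064 + 0.0289 + 0.0841 + 0.0036 + 0.1600 = 0.2830
B = 1 / 0.2830 = 3.5336
Bₛ = (B − 1)/(n − 1) = (3.5336 − 1)/(5 − 1) = 2.5336/4 = 0.6334

0.63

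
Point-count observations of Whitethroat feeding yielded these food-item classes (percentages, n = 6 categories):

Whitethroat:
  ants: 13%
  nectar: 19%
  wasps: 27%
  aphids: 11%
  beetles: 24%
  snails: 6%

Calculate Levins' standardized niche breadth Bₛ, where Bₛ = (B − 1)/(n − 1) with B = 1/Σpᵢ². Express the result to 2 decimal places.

Convert percentages to proportions (divide by 100).
Σpᵢ² = 0.13² + 0.19² + 0.27² + 0.11² + 0.24² + 0.06² = 0.0169 + 0.0361 + 0.0729 + 0.0121 + 0.0576 + 0.0036 = 0.1992
B = 1 / 0.1992 = 5.0201
Bₛ = (B − 1)/(n − 1) = (5.0201 − 1)/(6 − 1) = 4.0201/5 = 0.8040

0.80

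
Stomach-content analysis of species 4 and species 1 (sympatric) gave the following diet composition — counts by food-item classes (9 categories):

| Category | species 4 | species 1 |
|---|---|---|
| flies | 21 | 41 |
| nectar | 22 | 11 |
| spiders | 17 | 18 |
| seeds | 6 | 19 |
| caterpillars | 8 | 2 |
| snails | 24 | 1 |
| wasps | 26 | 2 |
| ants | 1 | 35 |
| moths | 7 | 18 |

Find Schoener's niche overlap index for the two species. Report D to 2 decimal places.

Proportions for species 4 (n=132): 21/132=0.1591, 22/132=0.1667, 17/132=0.1288, 6/132=0.0455, 8/132=0.0606, 24/132=0.1818, 26/132=0.1970, 1/132=0.0076, 7/132=0.0530
Proportions for species 1 (n=147): 41/147=0.2789, 11/147=0.0748, 18/147=0.1224, 19/147=0.1293, 2/147=0.0136, 1/147=0.0068, 2/147=0.0136, 35/147=0.2381, 18/147=0.1224
Σ|p₁ᵢ − p₂ᵢ| = 0.1198 + 0.0919 + 0.0064 + 0.0838 + 0.0470 + 0.1750 + 0.1834 + 0.2305 + 0.0694 = 1.0072
D = 1 − ½ × 1.0072 = 1 − 0.50360 = 0.49640

0.50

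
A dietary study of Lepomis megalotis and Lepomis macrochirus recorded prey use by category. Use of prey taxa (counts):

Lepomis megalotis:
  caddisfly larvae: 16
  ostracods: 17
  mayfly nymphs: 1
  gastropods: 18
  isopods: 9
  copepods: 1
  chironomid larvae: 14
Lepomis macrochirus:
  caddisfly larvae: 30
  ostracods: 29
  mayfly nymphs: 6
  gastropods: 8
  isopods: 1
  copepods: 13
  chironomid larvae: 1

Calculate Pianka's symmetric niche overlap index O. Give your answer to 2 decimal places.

0.76

Proportions for Lepomis megalotis (n=76): 16/76=0.2105, 17/76=0.2237, 1/76=0.0132, 18/76=0.2368, 9/76=0.1184, 1/76=0.0132, 14/76=0.1842
Proportions for Lepomis macrochirus (n=88): 30/88=0.3409, 29/88=0.3295, 6/88=0.0682, 8/88=0.0909, 1/88=0.0114, 13/88=0.1477, 1/88=0.0114
Σ p₁ᵢp₂ᵢ = 0.071759 + 0.073709 + 0.000900 + 0.021525 + 0.001350 + 0.001950 + 0.002100 = 0.173293
Σp_1ᵢ² = 0.2105² + 0.2237² + 0.0132² + 0.2368² + 0.1184² + 0.0132² + 0.1842² = 0.044310 + 0.050042 + 0.000174 + 0.056074 + 0.014019 + 0.000174 + 0.033930 = 0.198723
Σp_2ᵢ² = 0.3409² + 0.3295² + 0.0682² + 0.0909² + 0.0114² + 0.1477² + 0.0114² = 0.116213 + 0.108570 + 0.004651 + 0.008263 + 0.000130 + 0.021815 + 0.000130 = 0.259772
O = 0.173293 / √(0.198723 × 0.259772) = 0.173293 / 0.2272062 = 0.7627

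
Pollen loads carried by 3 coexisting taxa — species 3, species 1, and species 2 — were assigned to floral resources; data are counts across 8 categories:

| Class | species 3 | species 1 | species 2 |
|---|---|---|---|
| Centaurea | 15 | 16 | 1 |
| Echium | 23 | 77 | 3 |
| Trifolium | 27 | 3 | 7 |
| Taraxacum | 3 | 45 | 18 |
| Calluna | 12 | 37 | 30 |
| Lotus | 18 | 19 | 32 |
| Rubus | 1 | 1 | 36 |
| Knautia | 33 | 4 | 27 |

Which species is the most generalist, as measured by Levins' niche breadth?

Proportions for species 3 (n=132): 15/132=0.1136, 23/132=0.1742, 27/132=0.2045, 3/132=0.0227, 12/132=0.0909, 18/132=0.1364, 1/132=0.0076, 33/132=0.2500
Proportions for species 1 (n=202): 16/202=0.0792, 77/202=0.3812, 3/202=0.0149, 45/202=0.2228, 37/202=0.1832, 19/202=0.0941, 1/202=0.0050, 4/202=0.0198
Proportions for species 2 (n=154): 1/154=0.0065, 3/154=0.0195, 7/154=0.0455, 18/154=0.1169, 30/154=0.1948, 32/154=0.2078, 36/154=0.2338, 27/154=0.1753
Σp_3ᵢ² = 0.1136² + 0.1742² + 0.2045² + 0.0227² + 0.0909² + 0.1364² + 0.0076² + 0.2500² = 0.012905 + 0.030346 + 0.041820 + 0.000515 + 0.008263 + 0.018605 + 0.000058 + 0.062500 = 0.175012
B_3 = 1 / 0.175012 = 5.7139
Σp_1ᵢ² = 0.0792² + 0.3812² + 0.0149² + 0.2228² + 0.1832² + 0.0941² + 0.0050² + 0.0198² = 0.006273 + 0.145313 + 0.000222 + 0.049640 + 0.033562 + 0.008855 + 0.000025 + 0.000392 = 0.244282
B_1 = 1 / 0.244282 = 4.0936
Σp_2ᵢ² = 0.0065² + 0.0195² + 0.0455² + 0.1169² + 0.1948² + 0.2078² + 0.2338² + 0.1753² = 0.000042 + 0.000380 + 0.002070 + 0.013666 + 0.037947 + 0.043181 + 0.054662 + 0.030730 = 0.182678
B_2 = 1 / 0.182678 = 5.4741
Highest B → broadest niche (most generalist): species 3 (B = 5.71).

species 3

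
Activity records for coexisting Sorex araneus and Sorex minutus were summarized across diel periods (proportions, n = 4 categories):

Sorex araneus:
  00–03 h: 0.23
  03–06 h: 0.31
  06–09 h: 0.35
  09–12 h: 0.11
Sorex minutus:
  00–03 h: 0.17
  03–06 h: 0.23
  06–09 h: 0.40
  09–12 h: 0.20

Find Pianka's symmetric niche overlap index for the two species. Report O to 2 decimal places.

Σ p₁ᵢp₂ᵢ = 0.0391 + 0.0713 + 0.1400 + 0.0220 = 0.2724
Σp_1ᵢ² = 0.23² + 0.31² + 0.35² + 0.11² = 0.0529 + 0.0961 + 0.1225 + 0.0121 = 0.2836
Σp_2ᵢ² = 0.17² + 0.23² + 0.40² + 0.20² = 0.0289 + 0.0529 + 0.1600 + 0.0400 = 0.2818
O = 0.2724 / √(0.2836 × 0.2818) = 0.2724 / 0.28270 = 0.9636

0.96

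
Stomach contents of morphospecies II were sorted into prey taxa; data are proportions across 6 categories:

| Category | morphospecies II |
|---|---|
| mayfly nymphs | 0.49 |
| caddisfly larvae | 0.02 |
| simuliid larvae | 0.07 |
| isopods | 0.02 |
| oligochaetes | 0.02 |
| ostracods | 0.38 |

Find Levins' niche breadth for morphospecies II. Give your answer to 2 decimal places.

Σpᵢ² = 0.49² + 0.02² + 0.07² + 0.02² + 0.02² + 0.38² = 0.2401 + 0.0004 + 0.0049 + 0.0004 + 0.0004 + 0.1444 = 0.3906
B = 1 / 0.3906 = 2.5602

2.56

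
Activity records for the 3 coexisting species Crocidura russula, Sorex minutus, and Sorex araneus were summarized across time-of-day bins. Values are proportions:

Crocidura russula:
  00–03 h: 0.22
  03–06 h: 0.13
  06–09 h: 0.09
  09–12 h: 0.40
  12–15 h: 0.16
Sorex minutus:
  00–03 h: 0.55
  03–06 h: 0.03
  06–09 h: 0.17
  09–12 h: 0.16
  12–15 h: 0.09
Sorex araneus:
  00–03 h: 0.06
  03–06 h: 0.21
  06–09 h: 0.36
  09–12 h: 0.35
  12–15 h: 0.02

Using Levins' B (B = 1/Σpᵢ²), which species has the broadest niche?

Crocidura russula

Σp_russᵢ² = 0.22² + 0.13² + 0.09² + 0.40² + 0.16² = 0.0484 + 0.0169 + 0.0081 + 0.1600 + 0.0256 = 0.2590
B_russ = 1 / 0.2590 = 3.8610
Σp_minuᵢ² = 0.55² + 0.03² + 0.17² + 0.16² + 0.09² = 0.3025 + 0.0009 + 0.0289 + 0.0256 + 0.0081 = 0.3660
B_minu = 1 / 0.3660 = 2.7322
Σp_aranᵢ² = 0.06² + 0.21² + 0.36² + 0.35² + 0.02² = 0.0036 + 0.0441 + 0.1296 + 0.1225 + 0.0004 = 0.3002
B_aran = 1 / 0.3002 = 3.3311
Highest B → broadest niche (most generalist): Crocidura russula (B = 3.86).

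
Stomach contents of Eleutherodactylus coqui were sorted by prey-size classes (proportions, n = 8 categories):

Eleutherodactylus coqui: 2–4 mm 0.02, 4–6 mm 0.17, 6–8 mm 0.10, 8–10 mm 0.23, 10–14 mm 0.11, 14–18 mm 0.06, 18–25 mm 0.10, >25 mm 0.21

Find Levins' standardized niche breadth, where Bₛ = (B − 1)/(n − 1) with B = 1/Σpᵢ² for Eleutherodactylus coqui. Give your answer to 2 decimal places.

0.74

Σpᵢ² = 0.02² + 0.17² + 0.10² + 0.23² + 0.11² + 0.06² + 0.10² + 0.21² = 0.0004 + 0.0289 + 0.0100 + 0.0529 + 0.0121 + 0.0036 + 0.0100 + 0.0441 = 0.1620
B = 1 / 0.1620 = 6.1728
Bₛ = (B − 1)/(n − 1) = (6.1728 − 1)/(8 − 1) = 5.1728/7 = 0.7390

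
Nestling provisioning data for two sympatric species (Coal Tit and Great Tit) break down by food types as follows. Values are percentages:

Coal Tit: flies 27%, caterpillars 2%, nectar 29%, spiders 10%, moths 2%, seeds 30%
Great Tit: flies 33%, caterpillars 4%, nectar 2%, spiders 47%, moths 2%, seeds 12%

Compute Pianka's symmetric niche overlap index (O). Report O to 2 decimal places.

Convert percentages to proportions (divide by 100).
Σ p₁ᵢp₂ᵢ = 0.0891 + 0.0008 + 0.0058 + 0.0470 + 0.0004 + 0.0360 = 0.1791
Σp_1ᵢ² = 0.27² + 0.02² + 0.29² + 0.10² + 0.02² + 0.30² = 0.0729 + 0.0004 + 0.0841 + 0.0100 + 0.0004 + 0.0900 = 0.2578
Σp_2ᵢ² = 0.33² + 0.04² + 0.02² + 0.47² + 0.02² + 0.12² = 0.1089 + 0.0016 + 0.0004 + 0.2209 + 0.0004 + 0.0144 = 0.3466
O = 0.1791 / √(0.2578 × 0.3466) = 0.1791 / 0.29892 = 0.5992

0.60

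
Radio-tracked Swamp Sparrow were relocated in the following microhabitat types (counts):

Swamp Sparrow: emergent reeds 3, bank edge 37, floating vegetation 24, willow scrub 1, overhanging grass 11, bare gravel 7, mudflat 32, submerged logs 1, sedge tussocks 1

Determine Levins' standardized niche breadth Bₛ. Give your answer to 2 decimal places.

Proportions for Swamp Sparrow (n=117): 3/117=0.0256, 37/117=0.3162, 24/117=0.2051, 1/117=0.0085, 11/117=0.0940, 7/117=0.0598, 32/117=0.2735, 1/117=0.0085, 1/117=0.0085
Σpᵢ² = 0.0256² + 0.3162² + 0.2051² + 0.0085² + 0.0940² + 0.0598² + 0.2735² + 0.0085² + 0.0085² = 0.000655 + 0.099982 + 0.042066 + 0.000072 + 0.008836 + 0.003576 + 0.074802 + 0.000072 + 0.000072 = 0.230133
B = 1 / 0.230133 = 4.3453
Bₛ = (B − 1)/(n − 1) = (4.3453 − 1)/(9 − 1) = 3.3453/8 = 0.4182

0.42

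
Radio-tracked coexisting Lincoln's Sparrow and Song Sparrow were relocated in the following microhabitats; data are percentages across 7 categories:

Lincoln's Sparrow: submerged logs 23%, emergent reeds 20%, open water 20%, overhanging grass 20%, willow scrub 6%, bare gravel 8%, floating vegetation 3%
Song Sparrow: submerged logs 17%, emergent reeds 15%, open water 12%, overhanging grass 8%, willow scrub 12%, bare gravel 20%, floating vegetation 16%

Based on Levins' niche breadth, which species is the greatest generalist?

Convert percentages to proportions (divide by 100).
Σp_Lincᵢ² = 0.23² + 0.20² + 0.20² + 0.20² + 0.06² + 0.08² + 0.03² = 0.0529 + 0.0400 + 0.0400 + 0.0400 + 0.0036 + 0.0064 + 0.0009 = 0.1838
B_Linc = 1 / 0.1838 = 5.4407
Σp_Songᵢ² = 0.17² + 0.15² + 0.12² + 0.08² + 0.12² + 0.20² + 0.16² = 0.0289 + 0.0225 + 0.0144 + 0.0064 + 0.0144 + 0.0400 + 0.0256 = 0.1522
B_Song = 1 / 0.1522 = 6.5703
Highest B → broadest niche (most generalist): Song Sparrow (B = 6.57).

Song Sparrow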